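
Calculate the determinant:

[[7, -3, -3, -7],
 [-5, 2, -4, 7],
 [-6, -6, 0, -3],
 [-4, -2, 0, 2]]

-618

Expand along column 3 (it has 2 zeros):
  + (-3) · M_13   where M_13 = det([-5 2 7; -6 -6 -3; -4 -2 2]) = 54
  − (-4) · M_23   where M_23 = det([7 -3 -7; -6 -6 -3; -4 -2 2]) = -114
det = (+1)·(-3)·(54) + (-1)·(-4)·(-114) = -618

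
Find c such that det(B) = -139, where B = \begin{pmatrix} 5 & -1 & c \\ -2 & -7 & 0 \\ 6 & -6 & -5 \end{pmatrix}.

Expanding along the column containing c, det(B) is linear in c: det(B) = (54)·c + (185).
Set (54)·c + (185) = -139  ⇒  (54)·c = -324  ⇒  c = -6.

c = -6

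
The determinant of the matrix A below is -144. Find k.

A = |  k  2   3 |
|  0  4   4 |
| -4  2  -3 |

k = 8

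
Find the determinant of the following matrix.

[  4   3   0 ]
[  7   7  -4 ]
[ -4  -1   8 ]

88

Expand along column 3:
  − (-4) · |4 3; -4 -1| = −(-4)·(-4 − (-12)) = 32
  + 8 · |4 3; 7 7| = 8·(28 − 21) = 56
Sum: (32) + (56) = 88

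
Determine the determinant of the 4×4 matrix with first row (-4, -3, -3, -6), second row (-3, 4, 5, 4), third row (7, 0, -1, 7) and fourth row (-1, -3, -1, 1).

Expand along row 3 (it has 1 zero):
  + (7) · M_31   where M_31 = det([-3 -3 -6; 4 5 4; -3 -1 1]) = -45
  + (-1) · M_33   where M_33 = det([-4 -3 -6; -3 4 4; -1 -3 1]) = -139
  − (7) · M_34   where M_34 = det([-4 -3 -3; -3 4 5; -1 -3 -1]) = -59
det = (+1)·(7)·(-45) + (+1)·(-1)·(-139) + (-1)·(7)·(-59) = 237

The determinant is 237.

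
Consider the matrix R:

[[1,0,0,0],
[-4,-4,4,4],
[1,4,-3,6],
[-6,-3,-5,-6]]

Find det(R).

Expand along row 1 (it has 3 zeros):
  + (1) · M_11   where M_11 = det([-4 4 4; 4 -3 6; -3 -5 -6]) = -284
det = (+1)·(1)·(-284) = -284

det(R) = -284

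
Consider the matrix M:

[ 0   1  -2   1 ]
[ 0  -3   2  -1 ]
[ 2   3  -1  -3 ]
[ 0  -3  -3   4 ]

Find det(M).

The determinant is -20.

Expand along column 1 (it has 3 zeros):
  + (2) · M_31   where M_31 = det([1 -2 1; -3 2 -1; -3 -3 4]) = -10
det = (+1)·(2)·(-10) = -20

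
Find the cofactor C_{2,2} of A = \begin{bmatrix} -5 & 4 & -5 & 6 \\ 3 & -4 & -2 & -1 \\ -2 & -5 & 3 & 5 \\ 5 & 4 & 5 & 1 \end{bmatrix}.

Delete row 2 and column 2; the remaining 3×3 submatrix is [-5 -5 6; -2 3 5; 5 5 1].
Its determinant is -175.
The cofactor carries sign (−1)^(2+2) = +1, so C_{2,2} = +(-175) = -175.

-175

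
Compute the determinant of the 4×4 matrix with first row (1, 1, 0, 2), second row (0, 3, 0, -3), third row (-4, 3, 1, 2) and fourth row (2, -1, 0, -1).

Expand along column 3 (it has 3 zeros):
  + (1) · M_33   where M_33 = det([1 1 2; 0 3 -3; 2 -1 -1]) = -24
det = (+1)·(1)·(-24) = -24

-24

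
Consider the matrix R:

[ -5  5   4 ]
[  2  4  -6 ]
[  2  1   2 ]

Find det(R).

The determinant is -174.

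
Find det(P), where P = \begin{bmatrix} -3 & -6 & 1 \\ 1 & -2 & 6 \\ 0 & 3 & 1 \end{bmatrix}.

69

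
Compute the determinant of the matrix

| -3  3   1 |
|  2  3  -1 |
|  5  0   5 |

The determinant is -105.

Expand along row 3:
  + 5 · |3 1; 3 -1| = 5·(-3 − 3) = -30
  + 5 · |-3 3; 2 3| = 5·(-9 − 6) = -75
Sum: (-30) + (-75) = -105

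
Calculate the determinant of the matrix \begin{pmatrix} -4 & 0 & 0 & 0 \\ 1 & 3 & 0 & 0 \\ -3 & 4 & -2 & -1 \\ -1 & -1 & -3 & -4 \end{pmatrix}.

The matrix is block lower-triangular with a 2×2 block and a 2×2 block on the diagonal, so its determinant equals the product of the determinants of the diagonal blocks.
det of the 2×2 block = -12
det of the 2×2 block = 5
det = (-12)·(5) = -60

-60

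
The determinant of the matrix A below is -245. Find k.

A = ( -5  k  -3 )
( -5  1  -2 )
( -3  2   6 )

Expanding along the row containing k, det(A) is linear in k: det(A) = (36)·k + (-29).
Set (36)·k + (-29) = -245  ⇒  (36)·k = -216  ⇒  k = -6.

-6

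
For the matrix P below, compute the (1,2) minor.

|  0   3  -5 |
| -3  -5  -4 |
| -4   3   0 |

Delete row 1 and column 2; the remaining 2×2 submatrix is [-3 -4; -4 0].
Its determinant is (-3)·0 − (-4)·(-4) = -16.

The minor is -16.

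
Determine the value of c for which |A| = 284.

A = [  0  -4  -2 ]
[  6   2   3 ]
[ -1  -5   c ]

Expanding along the row containing c, det(A) is linear in c: det(A) = (24)·c + (68).
Set (24)·c + (68) = 284  ⇒  (24)·c = 216  ⇒  c = 9.

9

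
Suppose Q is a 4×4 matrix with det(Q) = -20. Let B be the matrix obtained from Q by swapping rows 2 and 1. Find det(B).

Swapping two rows multiplies the determinant by −1.
det(B) = (-1)·(-20) = 20

|B| = 20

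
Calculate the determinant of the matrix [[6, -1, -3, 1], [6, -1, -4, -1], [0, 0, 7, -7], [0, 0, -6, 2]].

0

The matrix is block upper-triangular with a 2×2 block and a 2×2 block on the diagonal, so its determinant equals the product of the determinants of the diagonal blocks.
det of the 2×2 block = 0
det of the 2×2 block = -28
det = (0)·(-28) = 0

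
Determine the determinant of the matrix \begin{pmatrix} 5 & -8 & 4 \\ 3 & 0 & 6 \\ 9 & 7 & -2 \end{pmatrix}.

Expand along row 2:
  − 3 · |-8 4; 7 -2| = −3·(16 − 28) = 36
  − 6 · |5 -8; 9 7| = −6·(35 − (-72)) = -642
Sum: (36) + (-642) = -606

The determinant is -606.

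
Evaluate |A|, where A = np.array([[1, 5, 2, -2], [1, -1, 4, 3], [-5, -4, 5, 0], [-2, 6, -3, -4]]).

Expand along row 3 (it has 1 zero):
  + (-5) · M_31   where M_31 = det([5 2 -2; -1 4 3; 6 -3 -4]) = 35
  − (-4) · M_32   where M_32 = det([1 2 -2; 1 4 3; -2 -3 -4]) = -21
  + (5) · M_33   where M_33 = det([1 5 -2; 1 -1 3; -2 6 -4]) = -32
det = (+1)·(-5)·(35) + (-1)·(-4)·(-21) + (+1)·(5)·(-32) = -419

det(A) = -419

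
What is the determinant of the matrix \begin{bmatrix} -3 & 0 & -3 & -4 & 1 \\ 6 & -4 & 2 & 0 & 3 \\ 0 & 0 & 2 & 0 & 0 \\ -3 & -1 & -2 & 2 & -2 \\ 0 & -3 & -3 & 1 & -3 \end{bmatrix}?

The determinant is -582.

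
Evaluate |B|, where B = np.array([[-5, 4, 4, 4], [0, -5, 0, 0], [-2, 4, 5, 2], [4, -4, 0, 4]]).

Expand along row 2 (it has 3 zeros):
  + (-5) · M_22   where M_22 = det([-5 4 4; -2 5 2; 4 0 4]) = -116
det = (+1)·(-5)·(-116) = 580

The determinant is 580.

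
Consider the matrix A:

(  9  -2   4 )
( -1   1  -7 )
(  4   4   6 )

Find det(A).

det(A) = 318

Expand along column 1:
  + 9 · |1 -7; 4 6| = 9·(6 − (-28)) = 306
  − (-1) · |-2 4; 4 6| = −(-1)·(-12 − 16) = -28
  + 4 · |-2 4; 1 -7| = 4·(14 − 4) = 40
Sum: (306) + (-28) + (40) = 318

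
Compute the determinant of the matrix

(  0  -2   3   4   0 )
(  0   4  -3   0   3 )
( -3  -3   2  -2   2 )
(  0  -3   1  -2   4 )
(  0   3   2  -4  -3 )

Expand along column 1 (it has 4 zeros):
  + (-3) · M_31   where M_31 = det([-2 3 4 0; 4 -3 0 3; -3 1 -2 4; 3 2 -4 -3]) = -614
det = (+1)·(-3)·(-614) = 1842

The determinant is 1842.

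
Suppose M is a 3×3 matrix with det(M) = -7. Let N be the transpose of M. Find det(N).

-7

det(Mᵀ) = det(M).
det(N) = (1)·(-7) = -7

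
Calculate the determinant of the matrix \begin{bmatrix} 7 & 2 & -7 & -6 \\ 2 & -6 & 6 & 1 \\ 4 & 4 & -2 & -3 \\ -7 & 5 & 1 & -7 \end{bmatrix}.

2734

Expand along row 1:
  + (7) · M_11   where M_11 = det([-6 6 1; 4 -2 -3; 5 1 -7]) = -10
  − (2) · M_12   where M_12 = det([2 6 1; 4 -2 -3; -7 1 -7]) = 318
  + (-7) · M_13   where M_13 = det([2 -6 1; 4 4 -3; -7 5 -7]) = -272
  − (-6) · M_14   where M_14 = det([2 -6 6; 4 4 -2; -7 5 1]) = 256
det = (+1)·(7)·(-10) + (-1)·(2)·(318) + (+1)·(-7)·(-272) + (-1)·(-6)·(256) = 2734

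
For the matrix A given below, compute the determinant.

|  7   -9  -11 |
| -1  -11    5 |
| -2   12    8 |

det(A) = -644

Expand along column 1:
  + 7 · |-11 5; 12 8| = 7·(-88 − 60) = -1036
  − (-1) · |-9 -11; 12 8| = −(-1)·(-72 − (-132)) = 60
  + (-2) · |-9 -11; -11 5| = (-2)·(-45 − 121) = 332
Sum: (-1036) + (60) + (332) = -644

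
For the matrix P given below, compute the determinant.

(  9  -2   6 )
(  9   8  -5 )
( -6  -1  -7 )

Expand along row 1:
  + 9 · |8 -5; -1 -7| = 9·(-56 − 5) = -549
  − (-2) · |9 -5; -6 -7| = −(-2)·(-63 − 30) = -186
  + 6 · |9 8; -6 -1| = 6·(-9 − (-48)) = 234
Sum: (-549) + (-186) + (234) = -501

-501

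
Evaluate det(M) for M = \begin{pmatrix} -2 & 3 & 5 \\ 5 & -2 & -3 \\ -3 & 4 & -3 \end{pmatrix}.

Expand along row 1:
  + (-2) · |-2 -3; 4 -3| = (-2)·(6 − (-12)) = -36
  − 3 · |5 -3; -3 -3| = −3·(-15 − 9) = 72
  + 5 · |5 -2; -3 4| = 5·(20 − 6) = 70
Sum: (-36) + (72) + (70) = 106

The determinant is 106.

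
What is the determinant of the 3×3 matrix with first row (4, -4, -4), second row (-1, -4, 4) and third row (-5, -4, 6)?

Expand along column 1:
  + 4 · |-4 4; -4 6| = 4·(-24 − (-16)) = -32
  − (-1) · |-4 -4; -4 6| = −(-1)·(-24 − 16) = -40
  + (-5) · |-4 -4; -4 4| = (-5)·(-16 − 16) = 160
Sum: (-32) + (-40) + (160) = 88

88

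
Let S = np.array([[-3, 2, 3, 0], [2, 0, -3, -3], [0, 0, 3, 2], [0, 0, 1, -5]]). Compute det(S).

S is block upper-triangular with a 2×2 block and a 2×2 block on the diagonal, so its determinant equals the product of the determinants of the diagonal blocks.
det of the 2×2 block = -4
det of the 2×2 block = -17
det = (-4)·(-17) = 68

The determinant is 68.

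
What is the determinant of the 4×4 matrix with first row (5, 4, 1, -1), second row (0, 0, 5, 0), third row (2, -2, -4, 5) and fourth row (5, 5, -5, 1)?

315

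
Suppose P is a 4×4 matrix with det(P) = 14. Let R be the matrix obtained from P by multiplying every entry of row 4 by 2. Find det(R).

Scaling one row by 2 multiplies the determinant by 2.
det(R) = (2)·(14) = 28

The determinant is 28.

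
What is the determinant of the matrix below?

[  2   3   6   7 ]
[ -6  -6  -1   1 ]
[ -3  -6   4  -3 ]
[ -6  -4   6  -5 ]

The determinant is -2185.

Expand along row 1:
  + (2) · M_11   where M_11 = det([-6 -1 1; -6 4 -3; -4 6 -5]) = 10
  − (3) · M_12   where M_12 = det([-6 -1 1; -3 4 -3; -6 6 -5]) = 15
  + (6) · M_13   where M_13 = det([-6 -6 1; -3 -6 -3; -6 -4 -5]) = -150
  − (7) · M_14   where M_14 = det([-6 -6 -1; -3 -6 4; -6 -4 6]) = 180
det = (+1)·(2)·(10) + (-1)·(3)·(15) + (+1)·(6)·(-150) + (-1)·(7)·(180) = -2185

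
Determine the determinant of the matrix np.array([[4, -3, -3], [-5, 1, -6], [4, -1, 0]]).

Expand along row 3:
  + 4 · |-3 -3; 1 -6| = 4·(18 − (-3)) = 84
  − (-1) · |4 -3; -5 -6| = −(-1)·(-24 − 15) = -39
Sum: (84) + (-39) = 45

45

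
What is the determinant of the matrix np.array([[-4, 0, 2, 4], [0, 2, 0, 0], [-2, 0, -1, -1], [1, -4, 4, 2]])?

Expand along row 2 (it has 3 zeros):
  + (2) · M_22   where M_22 = det([-4 2 4; -2 -1 -1; 1 4 2]) = -30
det = (+1)·(2)·(-30) = -60

-60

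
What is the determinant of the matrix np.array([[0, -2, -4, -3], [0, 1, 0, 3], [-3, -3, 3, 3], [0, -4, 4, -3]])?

Expand along column 1 (it has 3 zeros):
  + (-3) · M_31   where M_31 = det([-2 -4 -3; 1 0 3; -4 4 -3]) = 48
det = (+1)·(-3)·(48) = -144

The determinant is -144.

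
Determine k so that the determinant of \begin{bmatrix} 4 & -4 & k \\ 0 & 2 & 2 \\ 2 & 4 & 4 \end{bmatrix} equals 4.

k = -5

Expanding along the row containing k, det(B) is linear in k: det(B) = (-4)·k + (-16).
Set (-4)·k + (-16) = 4  ⇒  (-4)·k = 20  ⇒  k = -5.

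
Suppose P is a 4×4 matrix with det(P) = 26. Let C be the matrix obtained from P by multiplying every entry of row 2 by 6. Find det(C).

156

Scaling one row by 6 multiplies the determinant by 6.
det(C) = (6)·(26) = 156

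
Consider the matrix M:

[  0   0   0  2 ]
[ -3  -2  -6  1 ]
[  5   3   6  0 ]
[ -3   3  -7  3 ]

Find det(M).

122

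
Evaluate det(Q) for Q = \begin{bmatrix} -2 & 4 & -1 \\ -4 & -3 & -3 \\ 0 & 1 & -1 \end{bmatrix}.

|Q| = -24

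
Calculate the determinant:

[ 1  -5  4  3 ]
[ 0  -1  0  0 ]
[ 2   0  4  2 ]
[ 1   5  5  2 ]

Expand along row 2 (it has 3 zeros):
  + (-1) · M_22   where M_22 = det([1 4 3; 2 4 2; 1 5 2]) = 8
det = (+1)·(-1)·(8) = -8

-8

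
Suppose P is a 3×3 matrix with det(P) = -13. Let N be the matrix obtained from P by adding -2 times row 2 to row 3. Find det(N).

-13

Adding a multiple of one row to another leaves the determinant unchanged.
det(N) = (1)·(-13) = -13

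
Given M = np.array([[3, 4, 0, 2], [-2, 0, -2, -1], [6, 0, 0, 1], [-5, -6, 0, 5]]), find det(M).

-388

Expand along column 3 (it has 3 zeros):
  − (-2) · M_23   where M_23 = det([3 4 2; 6 0 1; -5 -6 5]) = -194
det = (-1)·(-2)·(-194) = -388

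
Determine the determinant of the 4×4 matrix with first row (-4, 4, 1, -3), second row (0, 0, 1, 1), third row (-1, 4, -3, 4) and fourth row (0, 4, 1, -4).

-188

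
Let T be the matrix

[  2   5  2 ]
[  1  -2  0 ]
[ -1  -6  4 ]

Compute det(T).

det(T) = -52

Expand along column 3:
  + 2 · |1 -2; -1 -6| = 2·(-6 − 2) = -16
  + 4 · |2 5; 1 -2| = 4·(-4 − 5) = -36
Sum: (-16) + (-36) = -52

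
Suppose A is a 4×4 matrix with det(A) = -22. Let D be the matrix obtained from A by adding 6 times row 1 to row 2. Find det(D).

-22

Adding a multiple of one row to another leaves the determinant unchanged.
det(D) = (1)·(-22) = -22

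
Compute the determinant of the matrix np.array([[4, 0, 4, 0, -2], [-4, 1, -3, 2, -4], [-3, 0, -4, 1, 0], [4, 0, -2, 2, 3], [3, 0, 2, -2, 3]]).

-72

Expand along column 2 (it has 4 zeros):
  + (1) · M_22   where M_22 = det([4 4 0 -2; -3 -4 1 0; 4 -2 2 3; 3 2 -2 3]) = -72
det = (+1)·(1)·(-72) = -72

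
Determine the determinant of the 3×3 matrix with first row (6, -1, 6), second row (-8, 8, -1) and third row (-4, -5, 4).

Expand along row 1:
  + 6 · |8 -1; -5 4| = 6·(32 − 5) = 162
  − (-1) · |-8 -1; -4 4| = −(-1)·(-32 − 4) = -36
  + 6 · |-8 8; -4 -5| = 6·(40 − (-32)) = 432
Sum: (162) + (-36) + (432) = 558

558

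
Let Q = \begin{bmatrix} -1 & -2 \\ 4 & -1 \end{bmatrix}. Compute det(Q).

det(Q) = (-1)·(-1) − (-2)·4 = 1 − (-8) = 9

The determinant is 9.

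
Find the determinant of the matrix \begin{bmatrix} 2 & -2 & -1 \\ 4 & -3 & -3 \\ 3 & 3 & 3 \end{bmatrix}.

21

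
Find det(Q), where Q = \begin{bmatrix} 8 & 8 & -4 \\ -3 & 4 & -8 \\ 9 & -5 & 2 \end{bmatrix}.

Expand along row 1:
  + 8 · |4 -8; -5 2| = 8·(8 − 40) = -256
  − 8 · |-3 -8; 9 2| = −8·(-6 − (-72)) = -528
  + (-4) · |-3 4; 9 -5| = (-4)·(15 − 36) = 84
Sum: (-256) + (-528) + (84) = -700

-700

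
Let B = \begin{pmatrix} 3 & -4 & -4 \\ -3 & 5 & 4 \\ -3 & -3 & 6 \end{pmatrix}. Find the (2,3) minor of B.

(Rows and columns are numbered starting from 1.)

Delete row 2 and column 3; the remaining 2×2 submatrix is [3 -4; -3 -3].
Its determinant is 3·(-3) − (-4)·(-3) = -21.

-21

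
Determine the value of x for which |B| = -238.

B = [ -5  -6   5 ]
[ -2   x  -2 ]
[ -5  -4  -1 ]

Expanding along the column containing x, det(B) is linear in x: det(B) = (30)·x + (32).
Set (30)·x + (32) = -238  ⇒  (30)·x = -270  ⇒  x = -9.

x = -9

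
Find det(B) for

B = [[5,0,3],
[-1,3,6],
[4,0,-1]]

Expand along column 2:
  + 3 · |5 3; 4 -1| = 3·(-5 − 12) = -51

The determinant is -51.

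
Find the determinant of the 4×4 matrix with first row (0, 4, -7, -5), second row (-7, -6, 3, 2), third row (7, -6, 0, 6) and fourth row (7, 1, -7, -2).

Expand along row 1 (it has 1 zero):
  − (4) · M_12   where M_12 = det([-7 3 2; 7 0 6; 7 -7 -2]) = -224
  + (-7) · M_13   where M_13 = det([-7 -6 2; 7 -6 6; 7 1 -2]) = -280
  − (-5) · M_14   where M_14 = det([-7 -6 3; 7 -6 0; 7 1 -7]) = -441
det = (-1)·(4)·(-224) + (+1)·(-7)·(-280) + (-1)·(-5)·(-441) = 651

The determinant is 651.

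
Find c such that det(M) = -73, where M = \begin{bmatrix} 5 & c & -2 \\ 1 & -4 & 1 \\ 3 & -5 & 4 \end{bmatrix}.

c = 4

Expanding along the column containing c, det(M) is linear in c: det(M) = (-1)·c + (-69).
Set (-1)·c + (-69) = -73  ⇒  (-1)·c = -4  ⇒  c = 4.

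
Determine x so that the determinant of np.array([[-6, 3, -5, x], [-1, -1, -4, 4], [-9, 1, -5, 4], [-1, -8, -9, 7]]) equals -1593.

x = -4

Expanding along the column containing x, det(A) is linear in x: det(A) = (167)·x + (-925).
Set (167)·x + (-925) = -1593  ⇒  (167)·x = -668  ⇒  x = -4.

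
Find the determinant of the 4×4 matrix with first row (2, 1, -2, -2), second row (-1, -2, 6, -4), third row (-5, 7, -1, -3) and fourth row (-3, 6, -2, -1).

-147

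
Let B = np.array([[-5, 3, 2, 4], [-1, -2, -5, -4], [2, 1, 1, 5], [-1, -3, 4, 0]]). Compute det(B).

-576

Expand along row 4 (it has 1 zero):
  − (-1) · M_41   where M_41 = det([3 2 4; -2 -5 -4; 1 1 5]) = -39
  + (-3) · M_42   where M_42 = det([-5 2 4; -1 -5 -4; 2 1 5]) = 135
  − (4) · M_43   where M_43 = det([-5 3 4; -1 -2 -4; 2 1 5]) = 33
det = (-1)·(-1)·(-39) + (+1)·(-3)·(135) + (-1)·(4)·(33) = -576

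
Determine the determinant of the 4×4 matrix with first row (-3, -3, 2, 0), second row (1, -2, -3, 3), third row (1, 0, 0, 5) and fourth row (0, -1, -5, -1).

The determinant is 126.

Expand along row 3 (it has 2 zeros):
  + (1) · M_31   where M_31 = det([-3 2 0; -2 -3 3; -1 -5 -1]) = -64
  − (5) · M_34   where M_34 = det([-3 -3 2; 1 -2 -3; 0 -1 -5]) = -38
det = (+1)·(1)·(-64) + (-1)·(5)·(-38) = 126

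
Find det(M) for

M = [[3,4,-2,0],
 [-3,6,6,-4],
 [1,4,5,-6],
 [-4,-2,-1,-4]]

Expand along row 1 (it has 1 zero):
  + (3) · M_11   where M_11 = det([6 6 -4; 4 5 -6; -2 -1 -4]) = -12
  − (4) · M_12   where M_12 = det([-3 6 -4; 1 5 -6; -4 -1 -4]) = 170
  + (-2) · M_13   where M_13 = det([-3 6 -4; 1 4 -6; -4 -2 -4]) = 196
det = (+1)·(3)·(-12) + (-1)·(4)·(170) + (+1)·(-2)·(196) = -1108

|M| = -1108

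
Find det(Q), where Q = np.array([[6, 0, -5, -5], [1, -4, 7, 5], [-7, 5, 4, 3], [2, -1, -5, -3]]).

Expand along row 1 (it has 1 zero):
  + (6) · M_11   where M_11 = det([-4 7 5; 5 4 3; -1 -5 -3]) = -33
  + (-5) · M_13   where M_13 = det([1 -4 5; -7 5 3; 2 -1 -3]) = 33
  − (-5) · M_14   where M_14 = det([1 -4 7; -7 5 4; 2 -1 -5]) = 66
det = (+1)·(6)·(-33) + (+1)·(-5)·(33) + (-1)·(-5)·(66) = -33

The determinant is -33.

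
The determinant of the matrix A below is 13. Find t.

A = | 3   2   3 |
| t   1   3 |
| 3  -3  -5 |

Expanding along the column containing t, det(A) is linear in t: det(A) = (1)·t + (21).
Set (1)·t + (21) = 13  ⇒  (1)·t = -8  ⇒  t = -8.

-8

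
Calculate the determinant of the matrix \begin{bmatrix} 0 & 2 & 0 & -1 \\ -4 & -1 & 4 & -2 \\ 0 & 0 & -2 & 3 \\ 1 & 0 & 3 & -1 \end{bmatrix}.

-70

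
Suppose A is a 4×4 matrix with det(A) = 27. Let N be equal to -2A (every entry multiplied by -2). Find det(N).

432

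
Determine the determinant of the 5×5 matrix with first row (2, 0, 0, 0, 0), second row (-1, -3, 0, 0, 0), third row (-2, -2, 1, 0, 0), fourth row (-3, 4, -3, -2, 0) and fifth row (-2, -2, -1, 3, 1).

12

The matrix is lower triangular, so the determinant is the product of the diagonal entries:
det = (2) · (-3) · (1) · (-2) · (1) = 12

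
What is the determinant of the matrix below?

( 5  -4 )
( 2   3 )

The determinant is 23.

det = 5·3 − (-4)·2 = 15 − (-8) = 23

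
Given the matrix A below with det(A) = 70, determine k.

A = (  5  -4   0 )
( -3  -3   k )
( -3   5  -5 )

k = 5

Expanding along the row containing k, det(A) is linear in k: det(A) = (-13)·k + (135).
Set (-13)·k + (135) = 70  ⇒  (-13)·k = -65  ⇒  k = 5.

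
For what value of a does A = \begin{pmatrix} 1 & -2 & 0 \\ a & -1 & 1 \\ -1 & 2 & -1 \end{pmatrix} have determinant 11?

Expanding along the column containing a, det(A) is linear in a: det(A) = (-2)·a + (1).
Set (-2)·a + (1) = 11  ⇒  (-2)·a = 10  ⇒  a = -5.

-5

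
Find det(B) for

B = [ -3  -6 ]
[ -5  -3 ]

det(B) = (-3)·(-3) − (-6)·(-5) = 9 − 30 = -21

det(B) = -21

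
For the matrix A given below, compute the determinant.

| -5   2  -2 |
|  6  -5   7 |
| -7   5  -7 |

|A| = -4

Expand along row 1:
  + (-5) · |-5 7; 5 -7| = (-5)·(35 − 35) = 0
  − 2 · |6 7; -7 -7| = −2·(-42 − (-49)) = -14
  + (-2) · |6 -5; -7 5| = (-2)·(30 − 35) = 10
Sum: (0) + (-14) + (10) = -4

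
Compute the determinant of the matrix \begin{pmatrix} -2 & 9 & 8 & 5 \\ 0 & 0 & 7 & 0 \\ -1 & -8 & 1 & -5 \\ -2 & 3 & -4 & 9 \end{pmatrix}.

The determinant is -1330.

Expand along row 2 (it has 3 zeros):
  − (7) · M_23   where M_23 = det([-2 9 5; -1 -8 -5; -2 3 9]) = 190
det = (-1)·(7)·(190) = -1330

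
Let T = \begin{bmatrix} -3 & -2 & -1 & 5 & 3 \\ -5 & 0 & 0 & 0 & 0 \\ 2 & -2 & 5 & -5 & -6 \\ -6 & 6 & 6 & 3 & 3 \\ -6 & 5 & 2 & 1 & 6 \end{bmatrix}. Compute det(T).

The determinant is -5055.

Expand along row 2 (it has 4 zeros):
  − (-5) · M_21   where M_21 = det([-2 -1 5 3; -2 5 -5 -6; 6 6 3 3; 5 2 1 6]) = -1011
det = (-1)·(-5)·(-1011) = -5055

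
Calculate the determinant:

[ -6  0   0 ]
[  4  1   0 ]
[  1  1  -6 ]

The matrix is lower triangular, so the determinant is the product of the diagonal entries:
det = (-6) · (1) · (-6) = 36

36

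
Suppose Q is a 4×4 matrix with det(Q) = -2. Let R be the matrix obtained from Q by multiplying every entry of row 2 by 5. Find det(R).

Scaling one row by 5 multiplies the determinant by 5.
det(R) = (5)·(-2) = -10

|R| = -10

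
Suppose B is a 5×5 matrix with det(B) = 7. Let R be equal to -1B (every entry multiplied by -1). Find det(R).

-7

For a 5×5 matrix, det(-1B) = (-1)^5·det(B) = -1·det(B).
det(R) = (-1)·(7) = -7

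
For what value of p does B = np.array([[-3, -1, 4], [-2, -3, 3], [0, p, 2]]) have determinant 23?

p = 9

Expanding along the column containing p, det(B) is linear in p: det(B) = (1)·p + (14).
Set (1)·p + (14) = 23  ⇒  (1)·p = 9  ⇒  p = 9.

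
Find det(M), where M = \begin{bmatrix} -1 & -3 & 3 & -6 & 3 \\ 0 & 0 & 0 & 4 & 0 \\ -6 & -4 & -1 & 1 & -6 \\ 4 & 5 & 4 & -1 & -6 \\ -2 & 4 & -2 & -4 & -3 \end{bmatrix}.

The determinant is -4836.

Expand along row 2 (it has 4 zeros):
  + (4) · M_24   where M_24 = det([-1 -3 3 3; -6 -4 -1 -6; 4 5 4 -6; -2 4 -2 -3]) = -1209
det = (+1)·(4)·(-1209) = -4836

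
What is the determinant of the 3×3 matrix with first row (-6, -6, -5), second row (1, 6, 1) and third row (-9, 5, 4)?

-331

Expand along column 1:
  + (-6) · |6 1; 5 4| = (-6)·(24 − 5) = -114
  − 1 · |-6 -5; 5 4| = −1·(-24 − (-25)) = -1
  + (-9) · |-6 -5; 6 1| = (-9)·(-6 − (-30)) = -216
Sum: (-114) + (-1) + (-216) = -331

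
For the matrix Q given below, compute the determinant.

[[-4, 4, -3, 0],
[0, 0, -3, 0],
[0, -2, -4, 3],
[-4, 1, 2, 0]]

-108

Expand along row 2 (it has 3 zeros):
  − (-3) · M_23   where M_23 = det([-4 4 0; 0 -2 3; -4 1 0]) = -36
det = (-1)·(-3)·(-36) = -108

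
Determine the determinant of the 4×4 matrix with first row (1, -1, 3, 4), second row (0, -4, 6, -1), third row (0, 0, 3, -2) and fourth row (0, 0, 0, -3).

The matrix is upper triangular, so the determinant is the product of the diagonal entries:
det = (1) · (-4) · (3) · (-3) = 36

36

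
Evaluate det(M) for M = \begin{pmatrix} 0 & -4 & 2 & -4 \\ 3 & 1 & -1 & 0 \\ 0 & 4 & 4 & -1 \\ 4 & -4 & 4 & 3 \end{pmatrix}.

Expand along column 1 (it has 2 zeros):
  − (3) · M_21   where M_21 = det([-4 2 -4; 4 4 -1; -4 4 3]) = -208
  − (4) · M_41   where M_41 = det([-4 2 -4; 1 -1 0; 4 4 -1]) = -34
det = (-1)·(3)·(-208) + (-1)·(4)·(-34) = 760

The determinant is 760.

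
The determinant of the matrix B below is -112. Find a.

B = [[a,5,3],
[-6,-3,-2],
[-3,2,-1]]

-7

Expanding along the row containing a, det(B) is linear in a: det(B) = (7)·a + (-63).
Set (7)·a + (-63) = -112  ⇒  (7)·a = -49  ⇒  a = -7.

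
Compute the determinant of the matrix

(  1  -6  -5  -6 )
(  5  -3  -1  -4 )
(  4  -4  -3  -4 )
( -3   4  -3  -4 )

Expand along row 1:
  + (1) · M_11   where M_11 = det([-3 -1 -4; -4 -3 -4; 4 -3 -4]) = -64
  − (-6) · M_12   where M_12 = det([5 -1 -4; 4 -3 -4; -3 -3 -4]) = 56
  + (-5) · M_13   where M_13 = det([5 -3 -4; 4 -4 -4; -3 4 -4]) = 60
  − (-6) · M_14   where M_14 = det([5 -3 -1; 4 -4 -3; -3 4 -3]) = 53
det = (+1)·(1)·(-64) + (-1)·(-6)·(56) + (+1)·(-5)·(60) + (-1)·(-6)·(53) = 290

The determinant is 290.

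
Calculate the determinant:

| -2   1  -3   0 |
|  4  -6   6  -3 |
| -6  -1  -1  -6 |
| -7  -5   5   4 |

The determinant is 1036.

Expand along row 1 (it has 1 zero):
  + (-2) · M_11   where M_11 = det([-6 6 -3; -1 -1 -6; -5 5 4]) = 78
  − (1) · M_12   where M_12 = det([4 6 -3; -6 -1 -6; -7 5 4]) = 611
  + (-3) · M_13   where M_13 = det([4 -6 -3; -6 -1 -6; -7 -5 4]) = -601
det = (+1)·(-2)·(78) + (-1)·(1)·(611) + (+1)·(-3)·(-601) = 1036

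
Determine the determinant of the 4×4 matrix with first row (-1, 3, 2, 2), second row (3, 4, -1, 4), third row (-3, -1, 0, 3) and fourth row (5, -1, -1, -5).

Expand along row 3 (it has 1 zero):
  + (-3) · M_31   where M_31 = det([3 2 2; 4 -1 4; -1 -1 -5]) = 49
  − (-1) · M_32   where M_32 = det([-1 2 2; 3 -1 4; 5 -1 -5]) = 65
  − (3) · M_34   where M_34 = det([-1 3 2; 3 4 -1; 5 -1 -1]) = -47
det = (+1)·(-3)·(49) + (-1)·(-1)·(65) + (-1)·(3)·(-47) = 59

59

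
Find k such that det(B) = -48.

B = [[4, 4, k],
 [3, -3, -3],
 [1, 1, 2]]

Expanding along the column containing k, det(B) is linear in k: det(B) = (6)·k + (-48).
Set (6)·k + (-48) = -48  ⇒  (6)·k = 0  ⇒  k = 0.

0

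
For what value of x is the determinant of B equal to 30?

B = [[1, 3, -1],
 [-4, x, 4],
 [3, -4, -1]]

x = 3

Expanding along the column containing x, det(B) is linear in x: det(B) = (2)·x + (24).
Set (2)·x + (24) = 30  ⇒  (2)·x = 6  ⇒  x = 3.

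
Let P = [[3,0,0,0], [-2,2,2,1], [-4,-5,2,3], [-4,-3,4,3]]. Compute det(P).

-42

Expand along row 1 (it has 3 zeros):
  + (3) · M_11   where M_11 = det([2 2 1; -5 2 3; -3 4 3]) = -14
det = (+1)·(3)·(-14) = -42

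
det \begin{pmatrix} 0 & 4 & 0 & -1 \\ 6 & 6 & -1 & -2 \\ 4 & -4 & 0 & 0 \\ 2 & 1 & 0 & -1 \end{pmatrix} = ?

Expand along column 3 (it has 3 zeros):
  − (-1) · M_23   where M_23 = det([0 4 -1; 4 -4 0; 2 1 -1]) = 4
det = (-1)·(-1)·(4) = 4

4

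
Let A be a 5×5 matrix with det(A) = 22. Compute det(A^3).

10648

det(A^3) = (det A)^3 = (22)^3 = 10648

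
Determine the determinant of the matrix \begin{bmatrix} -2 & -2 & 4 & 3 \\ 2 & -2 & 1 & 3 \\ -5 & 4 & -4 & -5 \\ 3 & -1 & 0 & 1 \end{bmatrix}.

3

Expand along row 4 (it has 1 zero):
  − (3) · M_41   where M_41 = det([-2 4 3; -2 1 3; 4 -4 -5]) = 6
  + (-1) · M_42   where M_42 = det([-2 4 3; 2 1 3; -5 -4 -5]) = -43
  + (1) · M_44   where M_44 = det([-2 -2 4; 2 -2 1; -5 4 -4]) = -22
det = (-1)·(3)·(6) + (+1)·(-1)·(-43) + (+1)·(1)·(-22) = 3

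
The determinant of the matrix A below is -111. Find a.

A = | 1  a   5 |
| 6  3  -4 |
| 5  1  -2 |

Expanding along the column containing a, det(A) is linear in a: det(A) = (-8)·a + (-47).
Set (-8)·a + (-47) = -111  ⇒  (-8)·a = -64  ⇒  a = 8.

a = 8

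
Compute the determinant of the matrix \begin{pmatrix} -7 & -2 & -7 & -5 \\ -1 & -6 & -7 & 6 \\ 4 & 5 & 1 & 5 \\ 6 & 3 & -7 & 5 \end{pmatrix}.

3204

Expand along row 1:
  + (-7) · M_11   where M_11 = det([-6 -7 6; 5 1 5; 3 -7 5]) = -398
  − (-2) · M_12   where M_12 = det([-1 -7 6; 4 1 5; 6 -7 5]) = -314
  + (-7) · M_13   where M_13 = det([-1 -6 6; 4 5 5; 6 3 5]) = -178
  − (-5) · M_14   where M_14 = det([-1 -6 -7; 4 5 1; 6 3 -7]) = -40
det = (+1)·(-7)·(-398) + (-1)·(-2)·(-314) + (+1)·(-7)·(-178) + (-1)·(-5)·(-40) = 3204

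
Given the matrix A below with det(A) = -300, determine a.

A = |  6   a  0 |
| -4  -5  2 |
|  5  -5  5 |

-7

Expanding along the column containing a, det(A) is linear in a: det(A) = (30)·a + (-90).
Set (30)·a + (-90) = -300  ⇒  (30)·a = -210  ⇒  a = -7.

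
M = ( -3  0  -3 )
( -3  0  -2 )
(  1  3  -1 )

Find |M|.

det(M) = 9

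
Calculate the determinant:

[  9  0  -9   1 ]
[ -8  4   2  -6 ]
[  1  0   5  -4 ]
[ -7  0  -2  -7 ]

-2676

Expand along column 2 (it has 3 zeros):
  + (4) · M_22   where M_22 = det([9 -9 1; 1 5 -4; -7 -2 -7]) = -669
det = (+1)·(4)·(-669) = -2676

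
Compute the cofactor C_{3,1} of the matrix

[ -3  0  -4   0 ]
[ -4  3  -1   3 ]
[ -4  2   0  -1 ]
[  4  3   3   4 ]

12

Delete row 3 and column 1; the remaining 3×3 submatrix is [0 -4 0; 3 -1 3; 3 3 4].
Its determinant is 12.
The cofactor carries sign (−1)^(3+1) = +1, so C_{3,1} = +(12) = 12.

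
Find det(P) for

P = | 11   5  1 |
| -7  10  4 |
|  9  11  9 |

834

Expand along column 1:
  + 11 · |10 4; 11 9| = 11·(90 − 44) = 506
  − (-7) · |5 1; 11 9| = −(-7)·(45 − 11) = 238
  + 9 · |5 1; 10 4| = 9·(20 − 10) = 90
Sum: (506) + (238) + (90) = 834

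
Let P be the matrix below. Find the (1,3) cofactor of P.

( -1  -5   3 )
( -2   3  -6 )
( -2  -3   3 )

The cofactor is 12.

Delete row 1 and column 3; the remaining 2×2 submatrix is [-2 3; -2 -3].
Its determinant is (-2)·(-3) − 3·(-2) = 12.
The cofactor carries sign (−1)^(1+3) = +1, so C_{1,3} = +(12) = 12.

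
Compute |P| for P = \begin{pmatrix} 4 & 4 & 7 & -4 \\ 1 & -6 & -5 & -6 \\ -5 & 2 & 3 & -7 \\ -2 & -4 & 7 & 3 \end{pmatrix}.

Expand along row 1:
  + (4) · M_11   where M_11 = det([-6 -5 -6; 2 3 -7; -4 7 3]) = -614
  − (4) · M_12   where M_12 = det([1 -5 -6; -5 3 -7; -2 7 3]) = 87
  + (7) · M_13   where M_13 = det([1 -6 -6; -5 2 -7; -2 -4 3]) = -340
  − (-4) · M_14   where M_14 = det([1 -6 -5; -5 2 3; -2 -4 7]) = -268
det = (+1)·(4)·(-614) + (-1)·(4)·(87) + (+1)·(7)·(-340) + (-1)·(-4)·(-268) = -6256

|P| = -6256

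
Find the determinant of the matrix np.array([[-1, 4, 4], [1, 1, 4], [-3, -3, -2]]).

-50

Expand along row 1:
  + (-1) · |1 4; -3 -2| = (-1)·(-2 − (-12)) = -10
  − 4 · |1 4; -3 -2| = −4·(-2 − (-12)) = -40
  + 4 · |1 1; -3 -3| = 4·(-3 − (-3)) = 0
Sum: (-10) + (-40) + (0) = -50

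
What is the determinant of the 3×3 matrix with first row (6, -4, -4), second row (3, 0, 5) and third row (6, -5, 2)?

The determinant is 114.

Expand along row 2:
  − 3 · |-4 -4; -5 2| = −3·(-8 − 20) = 84
  − 5 · |6 -4; 6 -5| = −5·(-30 − (-24)) = 30
Sum: (84) + (30) = 114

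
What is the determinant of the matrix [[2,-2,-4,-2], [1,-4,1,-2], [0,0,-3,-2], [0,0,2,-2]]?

-60

The matrix is block upper-triangular with a 2×2 block and a 2×2 block on the diagonal, so its determinant equals the product of the determinants of the diagonal blocks.
det of the 2×2 block = -6
det of the 2×2 block = 10
det = (-6)·(10) = -60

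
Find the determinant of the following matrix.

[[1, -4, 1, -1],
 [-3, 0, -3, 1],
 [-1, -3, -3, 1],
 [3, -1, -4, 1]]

Expand along row 2 (it has 1 zero):
  − (-3) · M_21   where M_21 = det([-4 1 -1; -3 -3 1; -1 -4 1]) = -11
  − (-3) · M_23   where M_23 = det([1 -4 -1; -1 -3 1; 3 -1 1]) = -28
  + (1) · M_24   where M_24 = det([1 -4 1; -1 -3 -3; 3 -1 -4]) = 71
det = (-1)·(-3)·(-11) + (-1)·(-3)·(-28) + (+1)·(1)·(71) = -46

The determinant is -46.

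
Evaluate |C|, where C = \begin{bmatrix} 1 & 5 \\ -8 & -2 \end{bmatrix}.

|C| = 38

det(C) = 1·(-2) − 5·(-8) = -2 − (-40) = 38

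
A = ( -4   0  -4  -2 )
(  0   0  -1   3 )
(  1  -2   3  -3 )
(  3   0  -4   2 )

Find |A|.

Expand along column 2 (it has 3 zeros):
  − (-2) · M_32   where M_32 = det([-4 -4 -2; 0 -1 3; 3 -4 2]) = -82
det = (-1)·(-2)·(-82) = -164

|A| = -164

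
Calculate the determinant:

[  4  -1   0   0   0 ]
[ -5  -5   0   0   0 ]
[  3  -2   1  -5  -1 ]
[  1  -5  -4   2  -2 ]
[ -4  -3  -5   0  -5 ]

The matrix is block lower-triangular with a 2×2 block and a 3×3 block on the diagonal, so its determinant equals the product of the determinants of the diagonal blocks.
det of the 2×2 block = -25
det of the 3×3 block = 30
det = (-25)·(30) = -750

-750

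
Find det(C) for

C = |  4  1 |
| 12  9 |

det(C) = 4·9 − 1·12 = 36 − 12 = 24

24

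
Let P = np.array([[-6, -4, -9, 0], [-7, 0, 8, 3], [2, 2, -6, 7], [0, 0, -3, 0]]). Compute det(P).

Expand along row 4 (it has 3 zeros):
  − (-3) · M_43   where M_43 = det([-6 -4 0; -7 0 3; 2 2 7]) = -184
det = (-1)·(-3)·(-184) = -552

|P| = -552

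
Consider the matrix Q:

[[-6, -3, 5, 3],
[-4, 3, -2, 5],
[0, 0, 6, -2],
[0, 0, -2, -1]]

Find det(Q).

Q is block upper-triangular with a 2×2 block and a 2×2 block on the diagonal, so its determinant equals the product of the determinants of the diagonal blocks.
det of the 2×2 block = -30
det of the 2×2 block = -10
det = (-30)·(-10) = 300

det(Q) = 300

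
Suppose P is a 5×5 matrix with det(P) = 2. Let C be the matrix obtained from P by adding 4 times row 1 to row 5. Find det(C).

The determinant is 2.

Adding a multiple of one row to another leaves the determinant unchanged.
det(C) = (1)·(2) = 2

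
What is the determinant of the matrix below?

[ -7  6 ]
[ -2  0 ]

12

det = (-7)·0 − 6·(-2) = 0 − (-12) = 12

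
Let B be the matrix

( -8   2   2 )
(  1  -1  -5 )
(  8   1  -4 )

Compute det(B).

-126

Expand along row 1:
  + (-8) · |-1 -5; 1 -4| = (-8)·(4 − (-5)) = -72
  − 2 · |1 -5; 8 -4| = −2·(-4 − (-40)) = -72
  + 2 · |1 -1; 8 1| = 2·(1 − (-8)) = 18
Sum: (-72) + (-72) + (18) = -126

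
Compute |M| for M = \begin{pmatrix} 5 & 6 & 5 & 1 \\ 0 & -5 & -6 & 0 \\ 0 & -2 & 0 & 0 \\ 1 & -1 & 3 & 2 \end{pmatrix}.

Expand along row 3 (it has 3 zeros):
  − (-2) · M_32   where M_32 = det([5 5 1; 0 -6 0; 1 3 2]) = -54
det = (-1)·(-2)·(-54) = -108

The determinant is -108.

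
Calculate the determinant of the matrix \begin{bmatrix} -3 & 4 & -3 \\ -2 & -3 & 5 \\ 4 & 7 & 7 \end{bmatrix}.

Expand along column 1:
  + (-3) · |-3 5; 7 7| = (-3)·(-21 − 35) = 168
  − (-2) · |4 -3; 7 7| = −(-2)·(28 − (-21)) = 98
  + 4 · |4 -3; -3 5| = 4·(20 − 9) = 44
Sum: (168) + (98) + (44) = 310

310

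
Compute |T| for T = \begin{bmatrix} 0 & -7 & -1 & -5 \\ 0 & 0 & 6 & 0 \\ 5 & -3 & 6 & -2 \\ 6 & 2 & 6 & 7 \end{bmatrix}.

-1134

Expand along row 2 (it has 3 zeros):
  − (6) · M_23   where M_23 = det([0 -7 -5; 5 -3 -2; 6 2 7]) = 189
det = (-1)·(6)·(189) = -1134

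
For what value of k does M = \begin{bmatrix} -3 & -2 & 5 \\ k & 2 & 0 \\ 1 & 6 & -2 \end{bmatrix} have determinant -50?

Expanding along the column containing k, det(M) is linear in k: det(M) = (26)·k + (2).
Set (26)·k + (2) = -50  ⇒  (26)·k = -52  ⇒  k = -2.

k = -2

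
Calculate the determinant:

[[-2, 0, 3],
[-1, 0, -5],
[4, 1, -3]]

Expand along column 2:
  − 1 · |-2 3; -1 -5| = −1·(10 − (-3)) = -13

-13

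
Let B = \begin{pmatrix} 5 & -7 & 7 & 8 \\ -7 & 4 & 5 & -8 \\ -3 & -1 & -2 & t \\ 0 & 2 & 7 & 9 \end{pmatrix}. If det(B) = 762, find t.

Expanding along the row containing t, det(B) is linear in t: det(B) = (351)·t + (3921).
Set (351)·t + (3921) = 762  ⇒  (351)·t = -3159  ⇒  t = -9.

t = -9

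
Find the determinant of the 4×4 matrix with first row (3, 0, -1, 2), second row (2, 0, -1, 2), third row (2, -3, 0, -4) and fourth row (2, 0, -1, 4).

-6

Expand along column 2 (it has 3 zeros):
  − (-3) · M_32   where M_32 = det([3 -1 2; 2 -1 2; 2 -1 4]) = -2
det = (-1)·(-3)·(-2) = -6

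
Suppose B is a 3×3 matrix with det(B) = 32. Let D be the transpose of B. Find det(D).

The determinant is 32.

det(Bᵀ) = det(B).
det(D) = (1)·(32) = 32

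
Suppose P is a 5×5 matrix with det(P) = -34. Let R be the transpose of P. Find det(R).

det(R) = -34

det(Pᵀ) = det(P).
det(R) = (1)·(-34) = -34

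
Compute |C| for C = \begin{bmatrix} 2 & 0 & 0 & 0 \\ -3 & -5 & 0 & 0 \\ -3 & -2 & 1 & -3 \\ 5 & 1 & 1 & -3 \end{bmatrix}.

0

C is block lower-triangular with a 2×2 block and a 2×2 block on the diagonal, so its determinant equals the product of the determinants of the diagonal blocks.
det of the 2×2 block = -10
det of the 2×2 block = 0
det = (-10)·(0) = 0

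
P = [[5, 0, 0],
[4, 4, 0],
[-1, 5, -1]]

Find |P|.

P is lower triangular, so det(P) is the product of the diagonal entries:
det = (5) · (4) · (-1) = -20

|P| = -20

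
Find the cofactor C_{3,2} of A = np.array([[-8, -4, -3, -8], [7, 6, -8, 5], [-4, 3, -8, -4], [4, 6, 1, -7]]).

The cofactor is 927.

Delete row 3 and column 2; the remaining 3×3 submatrix is [-8 -3 -8; 7 -8 5; 4 1 -7].
Its determinant is -927.
The cofactor carries sign (−1)^(3+2) = −1, so C_{3,2} = −(-927) = 927.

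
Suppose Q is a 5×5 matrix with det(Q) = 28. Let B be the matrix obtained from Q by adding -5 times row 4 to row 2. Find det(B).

The determinant is 28.

Adding a multiple of one row to another leaves the determinant unchanged.
det(B) = (1)·(28) = 28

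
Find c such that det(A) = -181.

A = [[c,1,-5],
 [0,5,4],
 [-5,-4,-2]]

-6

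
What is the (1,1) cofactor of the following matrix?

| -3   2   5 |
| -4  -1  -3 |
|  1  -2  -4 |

-2

Delete row 1 and column 1; the remaining 2×2 submatrix is [-1 -3; -2 -4].
Its determinant is (-1)·(-4) − (-3)·(-2) = -2.
The cofactor carries sign (−1)^(1+1) = +1, so C_{1,1} = +(-2) = -2.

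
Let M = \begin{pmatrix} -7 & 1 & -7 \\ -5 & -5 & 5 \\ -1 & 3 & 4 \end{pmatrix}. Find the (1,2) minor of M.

-15

Delete row 1 and column 2; the remaining 2×2 submatrix is [-5 5; -1 4].
Its determinant is (-5)·4 − 5·(-1) = -15.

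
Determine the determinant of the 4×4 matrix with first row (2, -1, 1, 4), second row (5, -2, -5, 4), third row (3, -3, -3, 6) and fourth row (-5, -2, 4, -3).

Expand along row 1:
  + (2) · M_11   where M_11 = det([-2 -5 4; -3 -3 6; -2 4 -3]) = 63
  − (-1) · M_12   where M_12 = det([5 -5 4; 3 -3 6; -5 4 -3]) = 18
  + (1) · M_13   where M_13 = det([5 -2 4; 3 -3 6; -5 -2 -3]) = 63
  − (4) · M_14   where M_14 = det([5 -2 -5; 3 -3 -3; -5 -2 4]) = 9
det = (+1)·(2)·(63) + (-1)·(-1)·(18) + (+1)·(1)·(63) + (-1)·(4)·(9) = 171

The determinant is 171.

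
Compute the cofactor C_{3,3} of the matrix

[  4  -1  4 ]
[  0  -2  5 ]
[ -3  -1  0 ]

The cofactor is -8.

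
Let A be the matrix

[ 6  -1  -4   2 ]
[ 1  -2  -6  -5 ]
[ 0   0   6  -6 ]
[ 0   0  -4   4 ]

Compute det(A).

det(A) = 0

A is block upper-triangular with a 2×2 block and a 2×2 block on the diagonal, so its determinant equals the product of the determinants of the diagonal blocks.
det of the 2×2 block = -11
det of the 2×2 block = 0
det = (-11)·(0) = 0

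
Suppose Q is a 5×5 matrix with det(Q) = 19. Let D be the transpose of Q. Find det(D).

19

det(Qᵀ) = det(Q).
det(D) = (1)·(19) = 19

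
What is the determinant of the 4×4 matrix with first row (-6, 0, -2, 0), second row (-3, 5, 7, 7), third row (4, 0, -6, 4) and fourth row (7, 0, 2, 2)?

Expand along column 2 (it has 3 zeros):
  + (5) · M_22   where M_22 = det([-6 -2 0; 4 -6 4; 7 2 2]) = 80
det = (+1)·(5)·(80) = 400

The determinant is 400.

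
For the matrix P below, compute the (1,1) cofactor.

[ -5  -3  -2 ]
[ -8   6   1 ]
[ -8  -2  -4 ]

Delete row 1 and column 1; the remaining 2×2 submatrix is [6 1; -2 -4].
Its determinant is 6·(-4) − 1·(-2) = -22.
The cofactor carries sign (−1)^(1+1) = +1, so C_{1,1} = +(-22) = -22.

-22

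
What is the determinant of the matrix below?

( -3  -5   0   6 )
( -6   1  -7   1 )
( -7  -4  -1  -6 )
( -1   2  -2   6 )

The determinant is -1117.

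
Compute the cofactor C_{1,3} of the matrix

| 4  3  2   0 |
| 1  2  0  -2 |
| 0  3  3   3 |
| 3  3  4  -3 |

Delete row 1 and column 3; the remaining 3×3 submatrix is [1 2 -2; 0 3 3; 3 3 -3].
Its determinant is 18.
The cofactor carries sign (−1)^(1+3) = +1, so C_{1,3} = +(18) = 18.

The cofactor is 18.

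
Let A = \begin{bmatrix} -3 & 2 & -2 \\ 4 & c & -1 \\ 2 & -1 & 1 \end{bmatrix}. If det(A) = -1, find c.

0

Expanding along the row containing c, det(A) is linear in c: det(A) = (1)·c + (-1).
Set (1)·c + (-1) = -1  ⇒  (1)·c = 0  ⇒  c = 0.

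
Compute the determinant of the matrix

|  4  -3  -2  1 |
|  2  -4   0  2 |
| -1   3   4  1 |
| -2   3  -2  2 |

The determinant is -212.

Expand along row 2 (it has 1 zero):
  − (2) · M_21   where M_21 = det([-3 -2 1; 3 4 1; 3 -2 2]) = -42
  + (-4) · M_22   where M_22 = det([4 -2 1; -1 4 1; -2 -2 2]) = 50
  + (2) · M_24   where M_24 = det([4 -3 -2; -1 3 4; -2 3 -2]) = -48
det = (-1)·(2)·(-42) + (+1)·(-4)·(50) + (+1)·(2)·(-48) = -212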